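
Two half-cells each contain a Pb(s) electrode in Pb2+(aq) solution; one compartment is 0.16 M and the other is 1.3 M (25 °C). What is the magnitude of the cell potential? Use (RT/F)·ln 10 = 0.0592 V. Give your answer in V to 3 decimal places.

0.027 V

For a concentration cell E°cell = 0, since both electrodes use the same couple.
The compartment with the higher Pb2+(aq) concentration (1.3 M) acts as the cathode; ions are reduced there and produced at the dilute (0.16 M) anode.
With n = 2, Ecell = −(0.0592/2)·log([dilute]/[conc]) = −(0.0592/2)·log(0.16/1.3) = +0.027 V.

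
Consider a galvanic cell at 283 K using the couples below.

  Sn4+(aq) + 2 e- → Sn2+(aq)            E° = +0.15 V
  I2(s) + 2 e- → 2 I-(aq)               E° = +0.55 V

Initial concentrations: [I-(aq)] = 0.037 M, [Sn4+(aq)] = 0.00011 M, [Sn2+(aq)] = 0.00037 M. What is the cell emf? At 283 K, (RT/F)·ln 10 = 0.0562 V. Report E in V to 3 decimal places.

The I₂/I⁻ couple has the more positive E°, so it is the cathode; Sn⁴⁺/Sn²⁺ is the anode.
E°cell = +0.55 − (+0.15) = +0.40 V, with n = 2 electrons transferred.
For the overall reaction I2(s) + Sn2+(aq) → 2 I-(aq) + Sn4+(aq), Q = ([I-(aq)]^2·[Sn4+(aq)]) / [Sn2+(aq)] = 0.000407, giving log Q = −3.390.
E = E° − (0.0562/n)·log Q = +0.40 − (0.0562/2)(−3.390) = +0.495 V.

+0.495 V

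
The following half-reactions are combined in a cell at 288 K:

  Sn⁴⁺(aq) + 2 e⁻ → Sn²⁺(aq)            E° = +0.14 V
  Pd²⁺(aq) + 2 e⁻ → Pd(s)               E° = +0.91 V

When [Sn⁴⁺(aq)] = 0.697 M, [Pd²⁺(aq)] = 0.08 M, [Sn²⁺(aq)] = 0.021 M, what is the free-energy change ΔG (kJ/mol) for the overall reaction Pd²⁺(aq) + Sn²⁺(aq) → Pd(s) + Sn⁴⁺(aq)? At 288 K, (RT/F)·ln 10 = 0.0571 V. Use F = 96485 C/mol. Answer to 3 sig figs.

The standard cell potential is +0.91 − (+0.14) = +0.77 V, with n = 2 electrons in the balanced equation.
The reaction quotient is [Sn⁴⁺(aq)] / ([Pd²⁺(aq)]·[Sn²⁺(aq)]) = 415; by Nernst, E = +0.77 − (0.0571/2)(2.618) = +0.6953 V.
ΔG = −nFE = −(2)(96485)(+0.6953) J/mol = −134 kJ/mol.

−134 kJ/mol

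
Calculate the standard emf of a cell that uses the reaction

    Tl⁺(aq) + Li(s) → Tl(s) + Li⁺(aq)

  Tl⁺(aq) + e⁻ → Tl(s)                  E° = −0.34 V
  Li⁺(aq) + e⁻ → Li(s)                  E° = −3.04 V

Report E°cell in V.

+2.70 V

Tl⁺(aq) gains electrons, so the Tl⁺/Tl couple is the cathode; the Li⁺/Li couple is the anode.
E°cell = E°(cathode) − E°(anode) = −0.34 − (−3.04) = +2.70 V.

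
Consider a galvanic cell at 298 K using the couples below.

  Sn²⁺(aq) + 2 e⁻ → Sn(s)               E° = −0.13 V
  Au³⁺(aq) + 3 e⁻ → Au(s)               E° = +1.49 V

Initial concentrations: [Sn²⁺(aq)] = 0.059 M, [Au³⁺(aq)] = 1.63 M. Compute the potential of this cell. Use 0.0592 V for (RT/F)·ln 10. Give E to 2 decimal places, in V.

Since E°(Au³⁺/Au) > E°(Sn²⁺/Sn), Au³⁺/Au serves as the cathode.
E°cell = E°cat − E°an = +1.49 − (−0.13) = +1.62 V; n = 6.
Balancing gives 2 Au³⁺(aq) + 3 Sn(s) → 2 Au(s) + 3 Sn²⁺(aq); hence Q = [Sn²⁺(aq)]^3 / [Au³⁺(aq)]^2 = 7.73×10^−5 (log Q = −4.112).
Applying E = E° − (RT ln10/nF)·log Q gives +1.62 − (0.0592/6)(−4.112) = +1.66 V.

+1.66 V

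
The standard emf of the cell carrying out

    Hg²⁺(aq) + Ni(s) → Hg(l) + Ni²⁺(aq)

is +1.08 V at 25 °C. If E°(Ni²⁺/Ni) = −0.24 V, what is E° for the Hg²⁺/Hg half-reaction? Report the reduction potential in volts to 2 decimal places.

+0.84 V

In the reaction as written the Hg²⁺/Hg couple is reduced (cathode) and Ni²⁺/Ni is oxidized (anode), so E°cell = E°(Hg²⁺/Hg) − E°(Ni²⁺/Ni).
E°(Hg²⁺/Hg) = E°cell + E°(anode) = +1.08 + (−0.24) = +0.84 V.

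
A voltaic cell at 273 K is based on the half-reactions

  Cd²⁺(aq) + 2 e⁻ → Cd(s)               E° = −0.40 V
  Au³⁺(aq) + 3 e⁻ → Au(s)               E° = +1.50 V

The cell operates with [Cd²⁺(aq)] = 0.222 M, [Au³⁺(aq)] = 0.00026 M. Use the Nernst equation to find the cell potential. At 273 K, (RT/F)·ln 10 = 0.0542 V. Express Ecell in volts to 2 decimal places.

Since E°(Au³⁺/Au) > E°(Cd²⁺/Cd), Au³⁺/Au serves as the cathode.
E°cell = +1.50 − (−0.40) = +1.90 V, with n = 6 electrons transferred.
Balancing gives 2 Au³⁺(aq) + 3 Cd(s) → 2 Au(s) + 3 Cd²⁺(aq); hence Q = [Cd²⁺(aq)]^3 / [Au³⁺(aq)]^2 = 1.62×10^5 (log Q = 5.209).
E = E° − (0.0542/n)·log Q = +1.90 − (0.0542/6)(5.209) = +1.85 V.

+1.85 V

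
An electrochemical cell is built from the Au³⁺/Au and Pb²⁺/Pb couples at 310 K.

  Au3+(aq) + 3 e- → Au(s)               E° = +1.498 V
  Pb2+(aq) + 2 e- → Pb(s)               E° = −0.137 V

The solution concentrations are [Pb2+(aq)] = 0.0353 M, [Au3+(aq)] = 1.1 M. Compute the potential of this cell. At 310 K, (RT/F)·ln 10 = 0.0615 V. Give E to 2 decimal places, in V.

Since E°(Au³⁺/Au) > E°(Pb²⁺/Pb), Au³⁺/Au serves as the cathode.
The standard potential is +1.498 − (−0.137) = +1.635 V and the balanced reaction transfers n = 6 electrons.
The balanced reaction is 2 Au3+(aq) + 3 Pb(s) → 2 Au(s) + 3 Pb2+(aq), so Q = [Pb2+(aq)]^3 / [Au3+(aq)]^2 = 3.64×10^−5 and log Q = −4.439.
By the Nernst equation, E = +1.635 − (0.0615/6)·(−4.439) = +1.68 V.

+1.68 V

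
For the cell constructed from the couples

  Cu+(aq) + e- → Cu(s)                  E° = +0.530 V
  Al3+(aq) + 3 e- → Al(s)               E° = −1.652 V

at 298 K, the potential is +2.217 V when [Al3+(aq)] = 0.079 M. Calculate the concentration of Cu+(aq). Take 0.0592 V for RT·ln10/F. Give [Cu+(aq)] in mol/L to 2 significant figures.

1.7 M

Cu⁺/Cu is the cathode (higher E°); E°cell = +0.530 − (−1.652) = +2.182 V with n = 3.
Rearranging E = E° − (0.0592/n)·log Q gives log Q = 3(+2.182 − (+2.217))/0.0592 = −1.774.
For 3 Cu+(aq) + Al(s) → 3 Cu(s) + Al3+(aq), the reaction quotient is Q = [Al3+(aq)] / [Cu+(aq)]^3.
Isolating [Cu+(aq)] in Q = 10^{−1.774} yields log [Cu+(aq)] = 0.224, i.e. 1.7 M.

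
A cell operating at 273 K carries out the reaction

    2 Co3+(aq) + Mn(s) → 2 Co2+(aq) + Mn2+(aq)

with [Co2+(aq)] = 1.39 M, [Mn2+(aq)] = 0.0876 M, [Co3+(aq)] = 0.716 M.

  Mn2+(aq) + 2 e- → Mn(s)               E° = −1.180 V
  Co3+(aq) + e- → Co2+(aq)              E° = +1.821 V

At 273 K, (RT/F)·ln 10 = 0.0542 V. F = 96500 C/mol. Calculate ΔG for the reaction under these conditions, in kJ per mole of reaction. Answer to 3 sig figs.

The standard cell potential is +1.821 − (−1.180) = +3.001 V, with n = 2 electrons in the balanced equation.
Here Q = ([Co2+(aq)]^2·[Mn2+(aq)]) / [Co3+(aq)]^2 = 0.33 (log Q = −0.481), giving E = +3.001 − (0.0542/2)·(−0.481) = +3.0140 V.
ΔG = −nFE = −(2)(96500)(+3.0140) J/mol = −582 kJ/mol.

−582 kJ/mol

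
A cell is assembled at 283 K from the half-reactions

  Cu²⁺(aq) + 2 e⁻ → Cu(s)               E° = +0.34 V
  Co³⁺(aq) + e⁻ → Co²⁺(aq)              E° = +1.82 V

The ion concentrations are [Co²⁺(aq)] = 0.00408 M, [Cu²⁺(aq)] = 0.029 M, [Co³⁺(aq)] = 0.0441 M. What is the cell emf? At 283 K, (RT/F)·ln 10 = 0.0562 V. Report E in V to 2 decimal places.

The Co³⁺/Co²⁺ couple has the more positive E°, so it is the cathode; Cu²⁺/Cu is the anode.
E°cell = +1.82 − (+0.34) = +1.48 V, with n = 2 electrons transferred.
The balanced reaction is 2 Co³⁺(aq) + Cu(s) → 2 Co²⁺(aq) + Cu²⁺(aq), so Q = ([Co²⁺(aq)]^2·[Cu²⁺(aq)]) / [Co³⁺(aq)]^2 = 0.000248 and log Q = −3.605.
By the Nernst equation, E = +1.48 − (0.0562/2)·(−3.605) = +1.58 V.

+1.58 V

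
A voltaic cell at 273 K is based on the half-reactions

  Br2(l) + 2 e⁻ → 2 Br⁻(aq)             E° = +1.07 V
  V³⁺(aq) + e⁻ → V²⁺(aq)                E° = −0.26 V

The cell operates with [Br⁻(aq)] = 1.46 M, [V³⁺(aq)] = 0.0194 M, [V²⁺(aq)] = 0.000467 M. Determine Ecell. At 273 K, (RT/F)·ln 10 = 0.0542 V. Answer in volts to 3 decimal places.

+1.233 V

The Br₂/Br⁻ couple has the more positive E°, so it is the cathode; V³⁺/V²⁺ is the anode.
The standard potential is +1.07 − (−0.26) = +1.33 V and the balanced reaction transfers n = 2 electrons.
The balanced reaction is Br2(l) + 2 V²⁺(aq) → 2 Br⁻(aq) + 2 V³⁺(aq), so Q = ([Br⁻(aq)]^2·[V³⁺(aq)]^2) / [V²⁺(aq)]^2 = 3.68×10^3 and log Q = 3.566.
E = E° − (0.0542/n)·log Q = +1.33 − (0.0542/2)(3.566) = +1.233 V.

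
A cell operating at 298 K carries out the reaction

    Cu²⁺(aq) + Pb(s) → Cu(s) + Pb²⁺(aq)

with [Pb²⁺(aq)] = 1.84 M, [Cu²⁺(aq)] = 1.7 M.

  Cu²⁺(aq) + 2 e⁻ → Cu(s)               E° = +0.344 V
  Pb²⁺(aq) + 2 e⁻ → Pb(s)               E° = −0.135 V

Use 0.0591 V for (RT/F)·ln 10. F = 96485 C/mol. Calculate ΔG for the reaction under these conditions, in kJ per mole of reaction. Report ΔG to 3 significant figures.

−92.2 kJ/mol

With Cu²⁺/Cu reduced at the cathode, E°cell = +0.344 − (−0.135) = +0.479 V and n = 2.
Q = [Pb²⁺(aq)] / [Cu²⁺(aq)] = 1.08, so log Q = 0.034 and E = +0.479 − (0.0591/2)(0.034) = +0.4780 V.
Then ΔG = −nFE = −2 × 96485 × +0.4780 J/mol = −92.2 kJ/mol.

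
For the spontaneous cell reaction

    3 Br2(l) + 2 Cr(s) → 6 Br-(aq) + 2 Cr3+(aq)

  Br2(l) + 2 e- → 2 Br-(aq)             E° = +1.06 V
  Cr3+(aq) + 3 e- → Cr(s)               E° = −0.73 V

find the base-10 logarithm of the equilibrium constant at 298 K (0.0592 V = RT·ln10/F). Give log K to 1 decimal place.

The Br₂/Br⁻ couple is reduced (cathode); E°cell = +1.06 − (−0.73) = +1.79 V with n = 6.
At equilibrium E = 0, so log K = nE°cell / 0.0592 = (6)(+1.79) / 0.0592 = 181.4.

log K = 181.4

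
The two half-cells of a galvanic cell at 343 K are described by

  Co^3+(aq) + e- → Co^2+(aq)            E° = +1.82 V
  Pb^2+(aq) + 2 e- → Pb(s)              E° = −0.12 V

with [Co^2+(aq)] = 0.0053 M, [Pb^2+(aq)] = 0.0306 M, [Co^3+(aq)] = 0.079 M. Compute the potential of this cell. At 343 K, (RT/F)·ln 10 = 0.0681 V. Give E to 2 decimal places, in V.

+2.07 V

Since E°(Co³⁺/Co²⁺) > E°(Pb²⁺/Pb), Co³⁺/Co²⁺ serves as the cathode.
E°cell = +1.82 − (−0.12) = +1.94 V, with n = 2 electrons transferred.
The balanced reaction is 2 Co^3+(aq) + Pb(s) → 2 Co^2+(aq) + Pb^2+(aq), so Q = ([Co^2+(aq)]^2·[Pb^2+(aq)]) / [Co^3+(aq)]^2 = 0.000138 and log Q = −3.861.
By the Nernst equation, E = +1.94 − (0.0681/2)·(−3.861) = +2.07 V.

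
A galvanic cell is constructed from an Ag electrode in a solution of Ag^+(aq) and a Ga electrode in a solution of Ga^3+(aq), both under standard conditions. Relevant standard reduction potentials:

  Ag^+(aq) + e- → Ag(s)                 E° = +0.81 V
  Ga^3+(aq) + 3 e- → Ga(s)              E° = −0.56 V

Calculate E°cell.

The Ag⁺/Ag couple has the higher E°, so Ag ion is reduced (cathode) and Ga is oxidized (anode).
E°cell = E°(cathode) − E°(anode) = +0.81 − (−0.56) = +1.37 V.

+1.37 V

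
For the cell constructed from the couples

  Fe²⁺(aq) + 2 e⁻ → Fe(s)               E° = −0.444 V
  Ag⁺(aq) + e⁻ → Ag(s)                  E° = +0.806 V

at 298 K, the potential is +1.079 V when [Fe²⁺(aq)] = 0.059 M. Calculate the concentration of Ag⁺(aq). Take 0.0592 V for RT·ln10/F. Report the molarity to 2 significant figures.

The Ag⁺/Ag couple has the larger reduction potential, so it is the cathode: E°cell = +0.806 − (−0.444) = +1.250 V and n = 2.
Rearranging E = E° − (0.0592/n)·log Q gives log Q = 2(+1.250 − (+1.079))/0.0592 = 5.777.
For 2 Ag⁺(aq) + Fe(s) → 2 Ag(s) + Fe²⁺(aq), the reaction quotient is Q = [Fe²⁺(aq)] / [Ag⁺(aq)]^2.
Substituting the known concentrations and solving, log [Ag⁺(aq)] = −3.503 and [Ag⁺(aq)] = 0.00031 M.

0.00031 M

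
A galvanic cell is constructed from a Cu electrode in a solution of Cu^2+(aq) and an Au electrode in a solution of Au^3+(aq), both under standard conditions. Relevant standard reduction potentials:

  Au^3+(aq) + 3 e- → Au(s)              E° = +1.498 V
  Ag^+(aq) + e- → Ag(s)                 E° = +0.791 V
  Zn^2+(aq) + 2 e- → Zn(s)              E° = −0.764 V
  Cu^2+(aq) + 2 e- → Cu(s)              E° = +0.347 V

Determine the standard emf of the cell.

Of the two couples in this cell, the one with the more positive reduction potential is reduced at the cathode: here that is Au³⁺/Au (+1.498 V); Cu²⁺/Cu (+0.347 V) is the anode.
E°cell = E°(cathode) − E°(anode) = +1.498 − (+0.347) = +1.151 V.

+1.151 V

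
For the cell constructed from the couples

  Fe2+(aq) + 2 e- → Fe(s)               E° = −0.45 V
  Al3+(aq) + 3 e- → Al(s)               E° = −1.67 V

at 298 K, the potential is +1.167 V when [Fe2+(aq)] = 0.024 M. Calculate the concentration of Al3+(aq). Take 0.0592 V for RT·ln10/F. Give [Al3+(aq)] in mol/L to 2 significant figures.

The Fe²⁺/Fe couple has the larger reduction potential, so it is the cathode: E°cell = −0.45 − (−1.67) = +1.22 V and n = 6.
From the Nernst equation, log Q = n(E° − E)/0.0592 = 6·(+1.22 − (+1.167))/0.0592 = 5.372.
The balanced reaction is 3 Fe2+(aq) + 2 Al(s) → 3 Fe(s) + 2 Al3+(aq), so Q = [Al3+(aq)]^2 / [Fe2+(aq)]^3.
Isolating [Al3+(aq)] in Q = 10^{5.372} yields log [Al3+(aq)] = 0.256, i.e. 1.8 M.

1.8 M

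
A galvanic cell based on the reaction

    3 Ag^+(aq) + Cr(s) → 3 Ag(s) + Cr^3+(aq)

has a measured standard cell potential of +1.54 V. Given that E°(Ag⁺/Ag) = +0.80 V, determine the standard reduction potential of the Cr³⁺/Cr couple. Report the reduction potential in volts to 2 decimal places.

−0.74 V

In the reaction as written the Ag⁺/Ag couple is reduced (cathode) and Cr³⁺/Cr is oxidized (anode), so E°cell = E°(Ag⁺/Ag) − E°(Cr³⁺/Cr).
E°(Cr³⁺/Cr) = E°(cathode) − E°cell = +0.80 − (+1.54) = −0.74 V.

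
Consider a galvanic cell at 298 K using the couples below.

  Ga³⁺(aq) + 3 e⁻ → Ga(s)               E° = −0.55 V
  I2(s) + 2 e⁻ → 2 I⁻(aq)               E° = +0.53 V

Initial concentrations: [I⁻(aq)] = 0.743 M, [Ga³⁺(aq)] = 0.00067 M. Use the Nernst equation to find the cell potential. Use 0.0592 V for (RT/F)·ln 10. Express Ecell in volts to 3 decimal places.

I₂/I⁻ is reduced (cathode, E° = +0.53 V) and Ga³⁺/Ga is oxidized (anode).
E°cell = E°cat − E°an = +0.53 − (−0.55) = +1.08 V; n = 6.
For the overall reaction 3 I2(s) + 2 Ga(s) → 6 I⁻(aq) + 2 Ga³⁺(aq), Q = [I⁻(aq)]^6·[Ga³⁺(aq)]^2 = 7.55×10^−8, giving log Q = −7.122.
E = E° − (0.0592/n)·log Q = +1.08 − (0.0592/6)(−7.122) = +1.150 V.

+1.150 V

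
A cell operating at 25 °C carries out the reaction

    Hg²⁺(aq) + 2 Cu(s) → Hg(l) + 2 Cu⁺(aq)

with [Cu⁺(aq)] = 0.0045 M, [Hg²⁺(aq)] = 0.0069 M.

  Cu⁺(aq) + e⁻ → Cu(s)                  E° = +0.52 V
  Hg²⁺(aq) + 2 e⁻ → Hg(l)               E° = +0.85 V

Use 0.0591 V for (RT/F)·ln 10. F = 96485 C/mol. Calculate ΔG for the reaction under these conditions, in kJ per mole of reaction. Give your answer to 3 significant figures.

With Hg²⁺/Hg reduced at the cathode, E°cell = +0.85 − (+0.52) = +0.33 V and n = 2.
Here Q = [Cu⁺(aq)]^2 / [Hg²⁺(aq)] = 0.00293 (log Q = −2.532), giving E = +0.33 − (0.0591/2)·(−2.532) = +0.4048 V.
ΔG = −nFE = −(2)(96485)(+0.4048) J/mol = −78.1 kJ/mol.

−78.1 kJ/mol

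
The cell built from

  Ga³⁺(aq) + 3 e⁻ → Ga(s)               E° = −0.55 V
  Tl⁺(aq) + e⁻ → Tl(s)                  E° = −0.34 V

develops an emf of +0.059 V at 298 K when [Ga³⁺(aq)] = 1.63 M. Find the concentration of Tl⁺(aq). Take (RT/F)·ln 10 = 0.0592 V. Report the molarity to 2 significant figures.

0.0033 M

The Tl⁺/Tl couple has the larger reduction potential, so it is the cathode: E°cell = −0.34 − (−0.55) = +0.21 V and n = 3.
From the Nernst equation, log Q = n(E° − E)/0.0592 = 3·(+0.21 − (+0.059))/0.0592 = 7.652.
Balancing electrons gives 3 Tl⁺(aq) + Ga(s) → 3 Tl(s) + Ga³⁺(aq); thus Q = [Ga³⁺(aq)] / [Tl⁺(aq)]^3.
Isolating [Tl⁺(aq)] in Q = 10^{7.652} yields log [Tl⁺(aq)] = −2.480, i.e. 0.0033 M.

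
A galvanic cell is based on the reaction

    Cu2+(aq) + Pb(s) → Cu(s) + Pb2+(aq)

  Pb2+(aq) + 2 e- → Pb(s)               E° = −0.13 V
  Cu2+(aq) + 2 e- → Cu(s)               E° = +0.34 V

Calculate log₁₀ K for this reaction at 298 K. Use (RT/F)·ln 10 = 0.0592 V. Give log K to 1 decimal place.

log K = 15.9

The Cu²⁺/Cu couple is reduced (cathode); E°cell = +0.34 − (−0.13) = +0.47 V with n = 2.
At equilibrium E = 0, so log K = nE°cell / 0.0592 = (2)(+0.47) / 0.0592 = 15.9.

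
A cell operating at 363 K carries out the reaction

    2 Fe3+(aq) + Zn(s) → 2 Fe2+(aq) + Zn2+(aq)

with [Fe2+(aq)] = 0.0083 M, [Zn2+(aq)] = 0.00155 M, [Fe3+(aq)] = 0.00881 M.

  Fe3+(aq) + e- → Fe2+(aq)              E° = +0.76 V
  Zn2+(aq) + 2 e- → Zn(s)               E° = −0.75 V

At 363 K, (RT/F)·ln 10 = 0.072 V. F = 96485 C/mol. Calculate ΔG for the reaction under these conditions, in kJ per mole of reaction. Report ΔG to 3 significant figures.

With Fe³⁺/Fe²⁺ reduced at the cathode, E°cell = +0.76 − (−0.75) = +1.51 V and n = 2.
Here Q = ([Fe2+(aq)]^2·[Zn2+(aq)]) / [Fe3+(aq)]^2 = 0.00138 (log Q = −2.861), giving E = +1.51 − (0.072/2)·(−2.861) = +1.6130 V.
ΔG = −nFE = −(2)(96485)(+1.6130) J/mol = −311 kJ/mol.

−311 kJ/mol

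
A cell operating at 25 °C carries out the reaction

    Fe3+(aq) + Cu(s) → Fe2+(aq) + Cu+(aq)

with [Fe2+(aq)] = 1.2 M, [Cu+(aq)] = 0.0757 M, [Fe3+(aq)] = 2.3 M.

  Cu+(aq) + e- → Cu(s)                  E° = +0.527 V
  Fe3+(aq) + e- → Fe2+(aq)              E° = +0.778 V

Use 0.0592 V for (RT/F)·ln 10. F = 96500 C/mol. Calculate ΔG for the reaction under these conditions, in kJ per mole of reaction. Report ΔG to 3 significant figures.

−32.2 kJ/mol

E°cell = +0.778 − (+0.527) = +0.251 V; the balanced reaction transfers n = 1 electron.
Here Q = ([Fe2+(aq)]·[Cu+(aq)]) / [Fe3+(aq)] = 0.0395 (log Q = −1.403), giving E = +0.251 − (0.0592/1)·(−1.403) = +0.3341 V.
ΔG = −nFE = −(1)(96500)(+0.3341) J/mol = −32.2 kJ/mol.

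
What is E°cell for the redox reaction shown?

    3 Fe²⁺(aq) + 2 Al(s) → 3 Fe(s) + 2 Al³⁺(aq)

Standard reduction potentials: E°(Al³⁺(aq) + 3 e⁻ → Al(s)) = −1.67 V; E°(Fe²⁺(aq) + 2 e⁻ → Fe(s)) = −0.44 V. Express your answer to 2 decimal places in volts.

Fe²⁺(aq) gains electrons, so the Fe²⁺/Fe couple is the cathode; the Al³⁺/Al couple is the anode.
E°cell = E°(cathode) − E°(anode) = −0.44 − (−1.67) = +1.23 V.

+1.23 V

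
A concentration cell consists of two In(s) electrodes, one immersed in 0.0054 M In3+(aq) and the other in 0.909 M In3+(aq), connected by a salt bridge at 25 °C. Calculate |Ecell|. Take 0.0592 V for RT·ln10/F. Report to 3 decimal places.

0.044 V

For a concentration cell E°cell = 0, since both electrodes use the same couple.
The compartment with the higher In3+(aq) concentration (0.909 M) acts as the cathode; ions are reduced there and produced at the dilute (0.0054 M) anode.
With n = 3, Ecell = −(0.0592/3)·log([dilute]/[conc]) = −(0.0592/3)·log(0.0054/0.909) = +0.044 V.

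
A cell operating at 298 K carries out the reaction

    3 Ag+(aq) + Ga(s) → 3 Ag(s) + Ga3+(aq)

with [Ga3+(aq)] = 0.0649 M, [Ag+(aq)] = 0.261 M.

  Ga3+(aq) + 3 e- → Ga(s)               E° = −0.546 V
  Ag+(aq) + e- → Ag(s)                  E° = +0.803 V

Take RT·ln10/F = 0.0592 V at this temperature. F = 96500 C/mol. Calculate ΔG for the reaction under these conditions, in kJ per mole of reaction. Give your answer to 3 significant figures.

−387 kJ/mol

E°cell = +0.803 − (−0.546) = +1.349 V; the balanced reaction transfers n = 3 electrons.
The reaction quotient is [Ga3+(aq)] / [Ag+(aq)]^3 = 3.65; by Nernst, E = +1.349 − (0.0592/3)(0.562) = +1.3379 V.
Then ΔG = −nFE = −3 × 96500 × +1.3379 J/mol = −387 kJ/mol.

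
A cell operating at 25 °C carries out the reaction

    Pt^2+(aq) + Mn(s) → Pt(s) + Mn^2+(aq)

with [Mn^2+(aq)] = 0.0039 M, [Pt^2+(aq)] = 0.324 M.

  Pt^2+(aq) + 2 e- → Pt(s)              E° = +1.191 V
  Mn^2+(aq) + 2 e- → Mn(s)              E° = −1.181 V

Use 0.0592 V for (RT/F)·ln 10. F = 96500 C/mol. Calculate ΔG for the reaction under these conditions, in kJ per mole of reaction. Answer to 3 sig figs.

The standard cell potential is +1.191 − (−1.181) = +2.372 V, with n = 2 electrons in the balanced equation.
Here Q = [Mn^2+(aq)] / [Pt^2+(aq)] = 0.012 (log Q = −1.919), giving E = +2.372 − (0.0592/2)·(−1.919) = +2.4288 V.
Then ΔG = −nFE = −2 × 96500 × +2.4288 J/mol = −469 kJ/mol.

−469 kJ/mol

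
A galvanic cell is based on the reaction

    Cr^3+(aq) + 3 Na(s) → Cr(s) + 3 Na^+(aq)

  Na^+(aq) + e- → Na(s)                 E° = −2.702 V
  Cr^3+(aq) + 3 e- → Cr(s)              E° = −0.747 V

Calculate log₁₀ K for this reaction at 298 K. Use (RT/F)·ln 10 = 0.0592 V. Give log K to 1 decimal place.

The Cr³⁺/Cr couple is reduced (cathode); E°cell = −0.747 − (−2.702) = +1.955 V with n = 3.
At equilibrium E = 0, so log K = nE°cell / 0.0592 = (3)(+1.955) / 0.0592 = 99.1.

log K = 99.1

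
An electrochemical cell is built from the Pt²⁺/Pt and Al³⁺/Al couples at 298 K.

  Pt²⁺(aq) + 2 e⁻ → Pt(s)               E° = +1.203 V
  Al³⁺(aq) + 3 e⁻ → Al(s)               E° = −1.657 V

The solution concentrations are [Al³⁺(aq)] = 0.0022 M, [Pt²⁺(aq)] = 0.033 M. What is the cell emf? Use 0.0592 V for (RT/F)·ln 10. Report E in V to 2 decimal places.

Pt²⁺/Pt is reduced (cathode, E° = +1.203 V) and Al³⁺/Al is oxidized (anode).
The standard potential is +1.203 − (−1.657) = +2.860 V and the balanced reaction transfers n = 6 electrons.
Balancing gives 3 Pt²⁺(aq) + 2 Al(s) → 3 Pt(s) + 2 Al³⁺(aq); hence Q = [Al³⁺(aq)]^2 / [Pt²⁺(aq)]^3 = 0.135 (log Q = −0.871).
By the Nernst equation, E = +2.860 − (0.0592/6)·(−0.871) = +2.87 V.

+2.87 V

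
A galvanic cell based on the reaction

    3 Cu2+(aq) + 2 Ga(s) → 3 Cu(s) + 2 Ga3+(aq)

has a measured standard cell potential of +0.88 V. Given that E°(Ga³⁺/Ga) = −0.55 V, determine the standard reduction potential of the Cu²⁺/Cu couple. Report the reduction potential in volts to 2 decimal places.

+0.33 V

In the reaction as written the Cu²⁺/Cu couple is reduced (cathode) and Ga³⁺/Ga is oxidized (anode), so E°cell = E°(Cu²⁺/Cu) − E°(Ga³⁺/Ga).
E°(Cu²⁺/Cu) = E°cell + E°(anode) = +0.88 + (−0.55) = +0.33 V.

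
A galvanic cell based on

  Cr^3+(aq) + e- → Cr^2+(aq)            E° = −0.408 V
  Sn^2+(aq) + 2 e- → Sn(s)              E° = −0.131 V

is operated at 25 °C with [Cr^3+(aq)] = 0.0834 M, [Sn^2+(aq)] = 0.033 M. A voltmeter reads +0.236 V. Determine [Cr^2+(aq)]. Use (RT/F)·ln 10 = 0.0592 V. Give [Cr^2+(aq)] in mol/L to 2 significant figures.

Sn²⁺/Sn is the cathode (higher E°); E°cell = −0.131 − (−0.408) = +0.277 V with n = 2.
Rearranging E = E° − (0.0592/n)·log Q gives log Q = 2(+0.277 − (+0.236))/0.0592 = 1.385.
Balancing electrons gives Sn^2+(aq) + 2 Cr^2+(aq) → Sn(s) + 2 Cr^3+(aq); thus Q = [Cr^3+(aq)]^2 / ([Sn^2+(aq)]·[Cr^2+(aq)]^2).
Solving for the unknown gives log [Cr^2+(aq)] = −1.031, so [Cr^2+(aq)] ≈ 0.093 M.

0.093 M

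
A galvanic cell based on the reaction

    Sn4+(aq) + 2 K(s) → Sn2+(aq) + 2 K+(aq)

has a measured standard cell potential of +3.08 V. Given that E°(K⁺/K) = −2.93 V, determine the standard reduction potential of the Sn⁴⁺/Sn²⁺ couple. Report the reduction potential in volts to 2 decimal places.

+0.15 V

In the reaction as written the Sn⁴⁺/Sn²⁺ couple is reduced (cathode) and K⁺/K is oxidized (anode), so E°cell = E°(Sn⁴⁺/Sn²⁺) − E°(K⁺/K).
E°(Sn⁴⁺/Sn²⁺) = E°cell + E°(anode) = +3.08 + (−2.93) = +0.15 V.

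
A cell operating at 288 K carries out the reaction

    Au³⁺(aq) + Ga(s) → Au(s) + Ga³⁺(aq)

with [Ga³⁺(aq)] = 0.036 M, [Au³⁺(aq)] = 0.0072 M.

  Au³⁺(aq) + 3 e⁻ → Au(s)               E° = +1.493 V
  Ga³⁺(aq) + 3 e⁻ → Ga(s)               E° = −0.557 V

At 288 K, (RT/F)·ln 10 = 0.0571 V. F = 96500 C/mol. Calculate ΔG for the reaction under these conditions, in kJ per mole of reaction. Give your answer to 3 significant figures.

−590 kJ/mol

E°cell = +1.493 − (−0.557) = +2.050 V; the balanced reaction transfers n = 3 electrons.
The reaction quotient is [Ga³⁺(aq)] / [Au³⁺(aq)] = 5; by Nernst, E = +2.050 − (0.0571/3)(0.699) = +2.0367 V.
Then ΔG = −nFE = −3 × 96500 × +2.0367 J/mol = −590 kJ/mol.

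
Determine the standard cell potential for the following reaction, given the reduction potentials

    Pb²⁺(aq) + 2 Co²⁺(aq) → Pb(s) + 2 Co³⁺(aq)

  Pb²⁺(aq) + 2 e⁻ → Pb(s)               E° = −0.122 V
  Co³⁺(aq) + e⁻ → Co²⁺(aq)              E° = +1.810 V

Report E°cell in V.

In the reaction as written, Pb²⁺(aq) is reduced (cathode) and Co³⁺(aq) is produced by oxidation at the anode.
E°cell = E°(cathode) − E°(anode) = −0.122 − (+1.810) = −1.932 V.
The negative E°cell means the reaction is non-spontaneous in the direction written.

−1.932 V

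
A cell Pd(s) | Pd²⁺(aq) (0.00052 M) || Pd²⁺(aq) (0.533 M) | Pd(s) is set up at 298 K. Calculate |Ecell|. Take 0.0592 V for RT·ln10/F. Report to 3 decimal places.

For a concentration cell E°cell = 0, since both electrodes use the same couple.
The compartment with the higher Pd²⁺(aq) concentration (0.533 M) acts as the cathode; ions are reduced there and produced at the dilute (0.00052 M) anode.
With n = 2, Ecell = −(0.0592/2)·log([dilute]/[conc]) = −(0.0592/2)·log(0.00052/0.533) = +0.089 V.

0.089 V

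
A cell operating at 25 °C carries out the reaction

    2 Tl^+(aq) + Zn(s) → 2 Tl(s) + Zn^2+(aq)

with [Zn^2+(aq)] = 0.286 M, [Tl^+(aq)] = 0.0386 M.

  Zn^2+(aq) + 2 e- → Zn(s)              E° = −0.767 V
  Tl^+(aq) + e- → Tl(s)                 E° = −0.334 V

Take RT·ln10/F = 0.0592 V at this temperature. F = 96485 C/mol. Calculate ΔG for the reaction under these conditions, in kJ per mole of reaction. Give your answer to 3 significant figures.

−70.5 kJ/mol

E°cell = −0.334 − (−0.767) = +0.433 V; the balanced reaction transfers n = 2 electrons.
The reaction quotient is [Zn^2+(aq)] / [Tl^+(aq)]^2 = 192; by Nernst, E = +0.433 − (0.0592/2)(2.283) = +0.3654 V.
Then ΔG = −nFE = −2 × 96485 × +0.3654 J/mol = −70.5 kJ/mol.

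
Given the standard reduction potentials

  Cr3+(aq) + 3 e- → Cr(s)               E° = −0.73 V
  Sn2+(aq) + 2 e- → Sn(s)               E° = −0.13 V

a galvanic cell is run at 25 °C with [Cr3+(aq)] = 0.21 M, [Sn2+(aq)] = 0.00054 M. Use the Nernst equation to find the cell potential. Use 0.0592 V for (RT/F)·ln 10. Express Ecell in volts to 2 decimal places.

+0.52 V

Sn²⁺/Sn is reduced (cathode, E° = −0.13 V) and Cr³⁺/Cr is oxidized (anode).
E°cell = −0.13 − (−0.73) = +0.60 V, with n = 6 electrons transferred.
The balanced reaction is 3 Sn2+(aq) + 2 Cr(s) → 3 Sn(s) + 2 Cr3+(aq), so Q = [Cr3+(aq)]^2 / [Sn2+(aq)]^3 = 2.8×10^8 and log Q = 8.447.
E = E° − (0.0592/n)·log Q = +0.60 − (0.0592/6)(8.447) = +0.52 V.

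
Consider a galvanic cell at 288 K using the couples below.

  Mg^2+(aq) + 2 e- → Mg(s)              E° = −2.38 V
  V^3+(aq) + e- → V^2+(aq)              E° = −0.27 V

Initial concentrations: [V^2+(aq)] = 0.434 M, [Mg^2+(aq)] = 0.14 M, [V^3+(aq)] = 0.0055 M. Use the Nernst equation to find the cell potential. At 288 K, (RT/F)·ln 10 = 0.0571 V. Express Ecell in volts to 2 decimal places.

Since E°(V³⁺/V²⁺) > E°(Mg²⁺/Mg), V³⁺/V²⁺ serves as the cathode.
The standard potential is −0.27 − (−2.38) = +2.11 V and the balanced reaction transfers n = 2 electrons.
For the overall reaction 2 V^3+(aq) + Mg(s) → 2 V^2+(aq) + Mg^2+(aq), Q = ([V^2+(aq)]^2·[Mg^2+(aq)]) / [V^3+(aq)]^2 = 872, giving log Q = 2.940.
Applying E = E° − (RT ln10/nF)·log Q gives +2.11 − (0.0571/2)(2.940) = +2.03 V.

+2.03 V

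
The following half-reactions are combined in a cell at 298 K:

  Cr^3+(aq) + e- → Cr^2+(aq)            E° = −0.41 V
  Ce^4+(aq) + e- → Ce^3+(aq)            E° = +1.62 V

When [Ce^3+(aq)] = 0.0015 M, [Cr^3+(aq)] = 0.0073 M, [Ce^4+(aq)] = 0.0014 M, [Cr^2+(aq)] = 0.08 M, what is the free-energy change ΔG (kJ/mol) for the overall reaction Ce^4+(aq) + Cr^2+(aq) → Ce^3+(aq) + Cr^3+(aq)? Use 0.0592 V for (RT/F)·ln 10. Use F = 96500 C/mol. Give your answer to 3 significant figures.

The standard cell potential is +1.62 − (−0.41) = +2.03 V, with n = 1 electron in the balanced equation.
Here Q = ([Ce^3+(aq)]·[Cr^3+(aq)]) / ([Ce^4+(aq)]·[Cr^2+(aq)]) = 0.0978 (log Q = −1.010), giving E = +2.03 − (0.0592/1)·(−1.010) = +2.0898 V.
Finally ΔG = −nFE = −(1)(96500 C/mol)(+2.0898 V) = −202 kJ/mol.

−202 kJ/mol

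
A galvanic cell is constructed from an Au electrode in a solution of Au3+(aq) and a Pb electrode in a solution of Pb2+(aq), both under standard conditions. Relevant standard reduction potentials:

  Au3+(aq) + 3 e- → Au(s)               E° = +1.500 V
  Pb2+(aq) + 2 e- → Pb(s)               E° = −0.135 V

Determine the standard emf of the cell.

Of the two couples in this cell, the one with the more positive reduction potential is reduced at the cathode: here that is Au³⁺/Au (+1.500 V); Pb²⁺/Pb (−0.135 V) is the anode.
E°cell = E°(cathode) − E°(anode) = +1.500 − (−0.135) = +1.635 V.

+1.635 V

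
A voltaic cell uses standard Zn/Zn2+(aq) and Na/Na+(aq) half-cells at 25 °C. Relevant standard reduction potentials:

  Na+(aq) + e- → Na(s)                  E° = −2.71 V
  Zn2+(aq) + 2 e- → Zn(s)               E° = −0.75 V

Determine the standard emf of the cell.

The Zn²⁺/Zn couple has the higher E°, so Zn ion is reduced (cathode) and Na is oxidized (anode).
E°cell = E°(cathode) − E°(anode) = −0.75 − (−2.71) = +1.96 V.

+1.96 V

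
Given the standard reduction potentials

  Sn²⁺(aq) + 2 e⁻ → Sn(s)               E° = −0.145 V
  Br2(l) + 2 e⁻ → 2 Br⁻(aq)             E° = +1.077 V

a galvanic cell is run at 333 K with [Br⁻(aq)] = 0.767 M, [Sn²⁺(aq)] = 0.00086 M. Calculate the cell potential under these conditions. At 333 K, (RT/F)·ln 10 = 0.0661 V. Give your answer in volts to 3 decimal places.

+1.331 V

The Br₂/Br⁻ couple has the more positive E°, so it is the cathode; Sn²⁺/Sn is the anode.
E°cell = E°cat − E°an = +1.077 − (−0.145) = +1.222 V; n = 2.
For the overall reaction Br2(l) + Sn(s) → 2 Br⁻(aq) + Sn²⁺(aq), Q = [Br⁻(aq)]^2·[Sn²⁺(aq)] = 0.000506, giving log Q = −3.296.
Applying E = E° − (RT ln10/nF)·log Q gives +1.222 − (0.0661/2)(−3.296) = +1.331 V.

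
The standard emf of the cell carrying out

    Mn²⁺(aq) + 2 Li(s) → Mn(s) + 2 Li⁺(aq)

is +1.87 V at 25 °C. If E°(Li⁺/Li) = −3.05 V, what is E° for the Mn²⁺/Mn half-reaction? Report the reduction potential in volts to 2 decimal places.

−1.18 V

In the reaction as written the Mn²⁺/Mn couple is reduced (cathode) and Li⁺/Li is oxidized (anode), so E°cell = E°(Mn²⁺/Mn) − E°(Li⁺/Li).
E°(Mn²⁺/Mn) = E°cell + E°(anode) = +1.87 + (−3.05) = −1.18 V.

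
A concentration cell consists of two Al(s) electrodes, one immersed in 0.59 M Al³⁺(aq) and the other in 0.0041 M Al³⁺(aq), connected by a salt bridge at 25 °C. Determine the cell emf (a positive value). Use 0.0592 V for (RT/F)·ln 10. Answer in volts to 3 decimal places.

For a concentration cell E°cell = 0, since both electrodes use the same couple.
The compartment with the higher Al³⁺(aq) concentration (0.59 M) acts as the cathode; ions are reduced there and produced at the dilute (0.0041 M) anode.
With n = 3, Ecell = −(0.0592/3)·log([dilute]/[conc]) = −(0.0592/3)·log(0.0041/0.59) = +0.043 V.

0.043 V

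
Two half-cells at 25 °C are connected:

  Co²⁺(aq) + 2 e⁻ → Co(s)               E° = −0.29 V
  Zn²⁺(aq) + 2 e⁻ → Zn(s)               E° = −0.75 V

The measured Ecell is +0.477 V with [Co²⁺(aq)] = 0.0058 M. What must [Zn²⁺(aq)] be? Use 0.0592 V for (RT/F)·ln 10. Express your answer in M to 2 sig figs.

0.0015 M

Co²⁺/Co is the cathode (higher E°); E°cell = −0.29 − (−0.75) = +0.46 V with n = 2.
Since E = E° − (0.0592/n)·log Q, log Q = n(E° − E)/0.0592 = −0.574.
Balancing electrons gives Co²⁺(aq) + Zn(s) → Co(s) + Zn²⁺(aq); thus Q = [Zn²⁺(aq)] / [Co²⁺(aq)].
Isolating [Zn²⁺(aq)] in Q = 10^{−0.574} yields log [Zn²⁺(aq)] = −2.811, i.e. 0.0015 M.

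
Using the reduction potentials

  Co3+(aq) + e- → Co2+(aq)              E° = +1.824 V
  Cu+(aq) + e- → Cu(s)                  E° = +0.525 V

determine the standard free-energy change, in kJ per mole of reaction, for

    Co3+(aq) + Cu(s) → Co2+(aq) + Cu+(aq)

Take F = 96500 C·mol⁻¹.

−125 kJ/mol

In the reaction as written Co3+(aq) is reduced, so the Co³⁺/Co²⁺ couple is the cathode and Cu⁺/Cu is the anode.
E°cell = +1.824 − (+0.525) = +1.299 V; balancing electrons gives n = 1.
ΔG° = −nFE°cell = −(1)(96500)(+1.299) J/mol = −125 kJ/mol.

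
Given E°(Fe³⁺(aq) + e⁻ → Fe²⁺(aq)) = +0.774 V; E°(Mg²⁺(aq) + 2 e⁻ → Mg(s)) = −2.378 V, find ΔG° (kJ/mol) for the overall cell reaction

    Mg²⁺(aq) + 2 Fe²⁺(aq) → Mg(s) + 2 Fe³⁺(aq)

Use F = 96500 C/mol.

In the reaction as written Mg²⁺(aq) is reduced, so the Mg²⁺/Mg couple is the cathode and Fe³⁺/Fe²⁺ is the anode.
E°cell = −2.378 − (+0.774) = −3.152 V; balancing electrons gives n = 2.
ΔG° = −nFE°cell = −(2)(96500)(−3.152) J/mol = +608 kJ/mol.

+608 kJ/mol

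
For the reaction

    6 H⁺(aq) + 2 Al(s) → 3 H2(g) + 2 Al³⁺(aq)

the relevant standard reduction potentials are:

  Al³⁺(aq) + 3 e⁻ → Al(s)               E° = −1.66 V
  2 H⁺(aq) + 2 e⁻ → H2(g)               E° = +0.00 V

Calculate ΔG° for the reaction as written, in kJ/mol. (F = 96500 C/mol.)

−961 kJ/mol

In the reaction as written H⁺(aq) is reduced, so the 2H⁺/H₂ couple is the cathode and Al³⁺/Al is the anode.
E°cell = +0.00 − (−1.66) = +1.66 V; balancing electrons gives n = 6.
ΔG° = −nFE°cell = −(6)(96500)(+1.66) J/mol = −961 kJ/mol.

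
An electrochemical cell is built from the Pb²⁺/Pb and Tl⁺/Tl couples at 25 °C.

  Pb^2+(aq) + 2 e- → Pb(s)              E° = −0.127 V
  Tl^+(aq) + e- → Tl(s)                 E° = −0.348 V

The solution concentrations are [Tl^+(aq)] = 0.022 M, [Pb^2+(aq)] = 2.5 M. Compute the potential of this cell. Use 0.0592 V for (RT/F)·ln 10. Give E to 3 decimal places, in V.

The Pb²⁺/Pb couple has the more positive E°, so it is the cathode; Tl⁺/Tl is the anode.
E°cell = E°cat − E°an = −0.127 − (−0.348) = +0.221 V; n = 2.
Balancing gives Pb^2+(aq) + 2 Tl(s) → Pb(s) + 2 Tl^+(aq); hence Q = [Tl^+(aq)]^2 / [Pb^2+(aq)] = 0.000194 (log Q = −3.713).
By the Nernst equation, E = +0.221 − (0.0592/2)·(−3.713) = +0.331 V.

+0.331 V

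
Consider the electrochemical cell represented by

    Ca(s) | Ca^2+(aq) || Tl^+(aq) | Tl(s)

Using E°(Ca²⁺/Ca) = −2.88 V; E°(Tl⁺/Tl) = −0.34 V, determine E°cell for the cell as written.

+2.54 V

By convention the left-hand electrode in cell notation is the anode (oxidation) and the right-hand electrode is the cathode (reduction).
E°cell = E°(right) − E°(left) = −0.34 − (−2.88) = +2.54 V.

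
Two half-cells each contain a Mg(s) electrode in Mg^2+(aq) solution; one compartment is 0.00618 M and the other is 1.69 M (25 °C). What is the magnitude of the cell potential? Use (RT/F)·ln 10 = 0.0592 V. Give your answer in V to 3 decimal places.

For a concentration cell E°cell = 0, since both electrodes use the same couple.
The compartment with the higher Mg^2+(aq) concentration (1.69 M) acts as the cathode; ions are reduced there and produced at the dilute (0.00618 M) anode.
With n = 2, Ecell = −(0.0592/2)·log([dilute]/[conc]) = −(0.0592/2)·log(0.00618/1.69) = +0.072 V.

0.072 V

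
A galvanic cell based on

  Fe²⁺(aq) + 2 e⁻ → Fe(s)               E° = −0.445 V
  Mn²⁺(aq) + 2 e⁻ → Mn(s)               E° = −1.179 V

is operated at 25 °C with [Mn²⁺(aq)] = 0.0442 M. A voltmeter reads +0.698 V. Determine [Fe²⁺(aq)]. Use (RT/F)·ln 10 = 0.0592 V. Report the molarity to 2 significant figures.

0.0027 M

With Fe²⁺/Fe at the cathode and Mn²⁺/Mn at the anode, E°cell = −0.445 − (−1.179) = +0.734 V (n = 2).
Rearranging E = E° − (0.0592/n)·log Q gives log Q = 2(+0.734 − (+0.698))/0.0592 = 1.216.
For Fe²⁺(aq) + Mn(s) → Fe(s) + Mn²⁺(aq), the reaction quotient is Q = [Mn²⁺(aq)] / [Fe²⁺(aq)].
Isolating [Fe²⁺(aq)] in Q = 10^{1.216} yields log [Fe²⁺(aq)] = −2.571, i.e. 0.0027 M.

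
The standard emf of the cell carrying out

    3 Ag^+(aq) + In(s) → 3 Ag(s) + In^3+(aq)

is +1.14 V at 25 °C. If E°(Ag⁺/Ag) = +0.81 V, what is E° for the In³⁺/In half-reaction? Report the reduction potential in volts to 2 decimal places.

−0.33 V

In the reaction as written the Ag⁺/Ag couple is reduced (cathode) and In³⁺/In is oxidized (anode), so E°cell = E°(Ag⁺/Ag) − E°(In³⁺/In).
E°(In³⁺/In) = E°(cathode) − E°cell = +0.81 − (+1.14) = −0.33 V.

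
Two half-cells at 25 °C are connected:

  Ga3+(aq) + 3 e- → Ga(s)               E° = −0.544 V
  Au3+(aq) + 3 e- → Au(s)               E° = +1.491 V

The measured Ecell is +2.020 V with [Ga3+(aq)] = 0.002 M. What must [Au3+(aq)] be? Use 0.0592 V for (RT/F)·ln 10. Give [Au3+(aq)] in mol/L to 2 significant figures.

Au³⁺/Au is the cathode (higher E°); E°cell = +1.491 − (−0.544) = +2.035 V with n = 3.
Since E = E° − (0.0592/n)·log Q, log Q = n(E° − E)/0.0592 = 0.760.
Balancing electrons gives Au3+(aq) + Ga(s) → Au(s) + Ga3+(aq); thus Q = [Ga3+(aq)] / [Au3+(aq)].
Isolating [Au3+(aq)] in Q = 10^{0.760} yields log [Au3+(aq)] = −3.459, i.e. 0.00035 M.

0.00035 M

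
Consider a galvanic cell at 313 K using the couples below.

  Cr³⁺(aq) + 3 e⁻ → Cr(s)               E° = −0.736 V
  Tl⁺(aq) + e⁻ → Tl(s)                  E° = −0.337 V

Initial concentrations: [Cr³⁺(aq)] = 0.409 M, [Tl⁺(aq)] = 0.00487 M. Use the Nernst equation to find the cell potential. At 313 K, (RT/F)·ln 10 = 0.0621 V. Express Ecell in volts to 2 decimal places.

Since E°(Tl⁺/Tl) > E°(Cr³⁺/Cr), Tl⁺/Tl serves as the cathode.
The standard potential is −0.337 − (−0.736) = +0.399 V and the balanced reaction transfers n = 3 electrons.
Balancing gives 3 Tl⁺(aq) + Cr(s) → 3 Tl(s) + Cr³⁺(aq); hence Q = [Cr³⁺(aq)] / [Tl⁺(aq)]^3 = 3.54×10^6 (log Q = 6.549).
E = E° − (0.0621/n)·log Q = +0.399 − (0.0621/3)(6.549) = +0.26 V.

+0.26 V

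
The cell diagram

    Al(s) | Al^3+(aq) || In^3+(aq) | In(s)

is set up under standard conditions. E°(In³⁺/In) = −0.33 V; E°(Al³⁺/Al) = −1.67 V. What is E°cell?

+1.34 V

By convention the left-hand electrode in cell notation is the anode (oxidation) and the right-hand electrode is the cathode (reduction).
E°cell = E°(right) − E°(left) = −0.33 − (−1.67) = +1.34 V.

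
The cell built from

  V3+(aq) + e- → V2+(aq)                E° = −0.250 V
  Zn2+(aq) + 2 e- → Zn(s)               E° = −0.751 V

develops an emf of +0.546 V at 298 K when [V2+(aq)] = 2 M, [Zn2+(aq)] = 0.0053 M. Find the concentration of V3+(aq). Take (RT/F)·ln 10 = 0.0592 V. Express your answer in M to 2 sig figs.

The V³⁺/V²⁺ couple has the larger reduction potential, so it is the cathode: E°cell = −0.250 − (−0.751) = +0.501 V and n = 2.
Rearranging E = E° − (0.0592/n)·log Q gives log Q = 2(+0.501 − (+0.546))/0.0592 = −1.520.
The balanced reaction is 2 V3+(aq) + Zn(s) → 2 V2+(aq) + Zn2+(aq), so Q = ([V2+(aq)]^2·[Zn2+(aq)]) / [V3+(aq)]^2.
Isolating [V3+(aq)] in Q = 10^{−1.520} yields log [V3+(aq)] = −0.077, i.e. 0.84 M.

0.84 M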